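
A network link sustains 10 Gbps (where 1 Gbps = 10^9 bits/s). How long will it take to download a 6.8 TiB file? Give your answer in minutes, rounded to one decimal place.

6.8 TiB = 7,476,679,068,876.8 bytes = 59,813,432,551,014.4 bits
10 Gbps = 10,000,000,000 bits/s
time = 59,813,432,551,014.4 / 10,000,000,000 = 5,981.34 s
5,981.34 s / 60 = 99.7 minutes

99.7 minutes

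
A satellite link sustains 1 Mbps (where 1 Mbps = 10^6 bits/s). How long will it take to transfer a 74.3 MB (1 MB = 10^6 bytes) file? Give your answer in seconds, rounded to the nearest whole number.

594 seconds

74.3 MB = 74,300,000 bytes = 594,400,000 bits
1 Mbps = 1,000,000 bits/s
time = 594,400,000 / 1,000,000 = 594 s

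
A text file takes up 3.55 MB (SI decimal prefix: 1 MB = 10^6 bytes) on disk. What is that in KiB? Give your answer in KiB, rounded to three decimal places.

3,466.797 KiB

3.55 MB × 1,000,000 bytes/MB = 3,550,000 bytes
1 KiB = 2^10 bytes = 1,024 bytes
3,550,000 / 1,024 = 3,466.797 KiB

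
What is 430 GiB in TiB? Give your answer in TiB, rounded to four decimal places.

0.4199 TiB

430 GiB × 1,073,741,824 bytes/GiB = 461,708,984,320 bytes
1 TiB = 2^40 bytes = 1,099,511,627,776 bytes
461,708,984,320 / 1,099,511,627,776 = 0.4199 TiB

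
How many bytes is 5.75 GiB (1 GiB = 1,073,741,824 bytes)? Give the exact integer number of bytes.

5.75 × 1,073,741,824 = 6,174,015,488 bytes  (1 GiB = 2^30 bytes)

6,174,015,488 bytes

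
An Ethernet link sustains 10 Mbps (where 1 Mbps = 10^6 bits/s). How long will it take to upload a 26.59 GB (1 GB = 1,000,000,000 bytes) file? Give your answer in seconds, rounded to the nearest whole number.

21,272 seconds

26.59 GB = 26,590,000,000 bytes = 212,720,000,000 bits
10 Mbps = 10,000,000 bits/s
time = 212,720,000,000 / 10,000,000 = 21,272 s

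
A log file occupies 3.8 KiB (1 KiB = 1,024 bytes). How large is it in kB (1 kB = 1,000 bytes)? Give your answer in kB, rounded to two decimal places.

3.8 KiB × 1,024 bytes/KiB = 3,891.2 bytes
1 kB = 10^3 bytes = 1,000 bytes
3,891.2 / 1,000 = 3.89 kB

3.89 kB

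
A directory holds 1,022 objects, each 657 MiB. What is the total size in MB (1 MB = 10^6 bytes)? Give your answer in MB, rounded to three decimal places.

Total = 1,022 × 657 MiB = 671,454 MiB
= 671,454 × 1,048,576 bytes = 704,070,549,504 bytes
1 MB = 1,000,000 bytes
704,070,549,504 / 1,000,000 = 704,070.550 MB

704,070.550 MB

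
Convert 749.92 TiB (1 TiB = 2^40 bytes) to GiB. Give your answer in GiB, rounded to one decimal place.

749.92 TiB × 1,099,511,627,776 bytes/TiB = 824,545,759,901,777.92 bytes
1 GiB = 1,073,741,824 bytes
824,545,759,901,777.92 / 1,073,741,824 = 767,918.1 GiB

767,918.1 GiB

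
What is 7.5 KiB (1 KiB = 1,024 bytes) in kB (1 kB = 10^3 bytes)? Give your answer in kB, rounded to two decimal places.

7.68 kB

7.5 KiB × 1,024 bytes/KiB = 7,680 bytes
1 kB = 1,000 bytes
7,680 / 1,000 = 7.68 kB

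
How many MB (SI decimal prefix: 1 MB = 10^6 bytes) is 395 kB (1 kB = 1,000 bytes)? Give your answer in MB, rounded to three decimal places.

0.395 MB

395 kB = 395 × 10^3 bytes = 395,000 bytes
1 MB = 1,000,000 bytes
395,000 / 1,000,000 = 0.395 MB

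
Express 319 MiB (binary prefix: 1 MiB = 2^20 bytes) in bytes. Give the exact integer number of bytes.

319 × 1,048,576 = 334,495,744 bytes

334,495,744 bytes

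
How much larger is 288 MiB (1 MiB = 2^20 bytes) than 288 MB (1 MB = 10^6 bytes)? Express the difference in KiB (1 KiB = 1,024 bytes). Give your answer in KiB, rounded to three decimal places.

288 MiB = 288 × 1,048,576 = 301,989,888 bytes
288 MB = 288 × 1,000,000 = 288,000,000 bytes
difference = 13,989,888 bytes
13,989,888 / 1,024 = 13,662.000 KiB

13,662.000 KiB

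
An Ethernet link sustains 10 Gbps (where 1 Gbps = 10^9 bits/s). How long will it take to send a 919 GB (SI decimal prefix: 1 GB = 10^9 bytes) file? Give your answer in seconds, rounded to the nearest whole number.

919 GB = 919,000,000,000 bytes = 7,352,000,000,000 bits
10 Gbps = 10,000,000,000 bits/s
time = 7,352,000,000,000 / 10,000,000,000 = 735 s

735 seconds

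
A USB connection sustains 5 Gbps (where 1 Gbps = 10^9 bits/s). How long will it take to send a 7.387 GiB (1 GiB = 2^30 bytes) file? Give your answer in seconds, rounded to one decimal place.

7.387 GiB = 7,931,730,853.888 bytes = 63,453,846,831.104 bits
5 Gbps = 5,000,000,000 bits/s
time = 63,453,846,831.104 / 5,000,000,000 = 12.7 s

12.7 seconds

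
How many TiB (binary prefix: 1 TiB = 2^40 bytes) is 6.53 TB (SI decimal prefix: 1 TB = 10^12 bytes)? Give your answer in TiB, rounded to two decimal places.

6.53 TB = 6.53 × 10^12 bytes = 6,530,000,000,000 bytes
1 TiB = 2^40 bytes = 1,099,511,627,776 bytes
6,530,000,000,000 / 1,099,511,627,776 = 5.94 TiB

5.94 TiB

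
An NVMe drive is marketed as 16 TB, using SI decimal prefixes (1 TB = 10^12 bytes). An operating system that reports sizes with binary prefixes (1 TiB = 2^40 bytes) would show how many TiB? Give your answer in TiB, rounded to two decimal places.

16 TB = 16 × 10^12 bytes = 16,000,000,000,000 bytes
1 TiB = 2^40 bytes = 1,099,511,627,776 bytes
16,000,000,000,000 / 1,099,511,627,776 = 14.55 TiB

14.55 TiB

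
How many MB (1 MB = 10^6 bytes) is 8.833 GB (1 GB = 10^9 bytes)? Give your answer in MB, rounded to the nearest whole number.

8.833 GB = 8.833 × 10^9 bytes = 8,833,000,000 bytes
1 MB = 1,000,000 bytes
8,833,000,000 / 1,000,000 = 8,833 MB

8,833 MB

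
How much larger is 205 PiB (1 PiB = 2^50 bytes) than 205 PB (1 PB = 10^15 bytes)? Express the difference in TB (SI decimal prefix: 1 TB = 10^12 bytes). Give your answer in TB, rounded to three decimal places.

25,809.481 TB

205 PiB = 205 × 1,125,899,906,842,624 = 230,809,480,902,737,920 bytes
205 PB = 205 × 1,000,000,000,000,000 = 205,000,000,000,000,000 bytes
difference = 25,809,480,902,737,920 bytes
25,809,480,902,737,920 / 1,000,000,000,000 = 25,809.481 TB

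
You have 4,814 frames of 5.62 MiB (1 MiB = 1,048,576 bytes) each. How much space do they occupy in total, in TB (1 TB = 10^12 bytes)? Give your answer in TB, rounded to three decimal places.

Total = 4,814 × 5.62 MiB = 27054.68 MiB
= 27054.68 × 1,048,576 bytes = 28,368,888,135.68 bytes
1 TB = 1,000,000,000,000 bytes
28,368,888,135.68 / 1,000,000,000,000 = 0.028 TB

0.028 TB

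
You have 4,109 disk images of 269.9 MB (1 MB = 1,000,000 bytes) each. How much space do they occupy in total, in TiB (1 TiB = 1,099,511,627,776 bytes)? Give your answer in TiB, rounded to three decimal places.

Total = 4,109 × 269.9 MB = 1109019.1 MB
= 1109019.1 × 1,000,000 bytes = 1,109,019,100,000 bytes
1 TiB = 1,099,511,627,776 bytes
1,109,019,100,000 / 1,099,511,627,776 = 1.009 TiB

1.009 TiB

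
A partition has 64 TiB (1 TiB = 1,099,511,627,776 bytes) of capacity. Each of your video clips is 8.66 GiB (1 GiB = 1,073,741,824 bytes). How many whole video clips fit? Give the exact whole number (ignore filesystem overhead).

7,567

Capacity: 64 TiB = 70,368,744,177,664 bytes
Per item: 8.66 GiB = 9,298,604,195.84 bytes
⌊70,368,744,177,664 / 9,298,604,195.84⌋ = 7,567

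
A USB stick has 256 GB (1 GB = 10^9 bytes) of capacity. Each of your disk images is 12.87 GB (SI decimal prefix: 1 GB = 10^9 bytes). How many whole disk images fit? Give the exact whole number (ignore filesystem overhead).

19

Capacity: 256 GB = 256,000,000,000 bytes
Per item: 12.87 GB = 12,870,000,000 bytes
⌊256,000,000,000 / 12,870,000,000⌋ = 19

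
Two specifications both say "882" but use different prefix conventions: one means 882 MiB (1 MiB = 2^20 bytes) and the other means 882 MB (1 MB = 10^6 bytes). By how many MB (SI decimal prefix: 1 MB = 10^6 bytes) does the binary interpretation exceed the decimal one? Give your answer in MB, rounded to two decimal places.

882 MiB = 882 × 1,048,576 = 924,844,032 bytes
882 MB = 882 × 1,000,000 = 882,000,000 bytes
difference = 42,844,032 bytes
42,844,032 / 1,000,000 = 42.84 MB

42.84 MB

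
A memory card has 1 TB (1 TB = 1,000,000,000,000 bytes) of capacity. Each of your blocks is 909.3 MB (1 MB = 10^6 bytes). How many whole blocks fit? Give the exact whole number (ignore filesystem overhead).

Capacity: 1 TB = 1,000,000,000,000 bytes
Per item: 909.3 MB = 909,300,000 bytes
⌊1,000,000,000,000 / 909,300,000⌋ = 1,099

1,099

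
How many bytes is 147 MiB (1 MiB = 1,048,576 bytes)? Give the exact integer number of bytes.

147 × 1,048,576 = 154,140,672 bytes  (1 MiB = 2^20 bytes)

154,140,672 bytes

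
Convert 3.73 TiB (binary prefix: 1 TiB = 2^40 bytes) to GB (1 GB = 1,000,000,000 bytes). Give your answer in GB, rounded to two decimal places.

3.73 TiB × 1,099,511,627,776 bytes/TiB = 4,101,178,371,604.48 bytes
1 GB = 10^9 bytes = 1,000,000,000 bytes
4,101,178,371,604.48 / 1,000,000,000 = 4,101.18 GB

4,101.18 GB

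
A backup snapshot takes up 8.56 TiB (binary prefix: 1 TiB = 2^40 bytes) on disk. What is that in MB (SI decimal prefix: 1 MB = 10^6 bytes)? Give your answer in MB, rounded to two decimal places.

9,411,819.53 MB

8.56 TiB × 1,099,511,627,776 bytes/TiB = 9,411,819,533,762.56 bytes
1 MB = 1,000,000 bytes
9,411,819,533,762.56 / 1,000,000 = 9,411,819.53 MB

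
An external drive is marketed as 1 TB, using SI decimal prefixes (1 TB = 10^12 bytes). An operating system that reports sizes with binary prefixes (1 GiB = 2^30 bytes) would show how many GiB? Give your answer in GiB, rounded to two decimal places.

1 TB × 1,000,000,000,000 bytes/TB = 1,000,000,000,000 bytes
1 GiB = 2^30 bytes = 1,073,741,824 bytes
1,000,000,000,000 / 1,073,741,824 = 931.32 GiB

931.32 GiB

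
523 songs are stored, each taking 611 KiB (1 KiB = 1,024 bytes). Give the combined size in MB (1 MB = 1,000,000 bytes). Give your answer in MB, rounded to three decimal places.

327.222 MB

Total = 523 × 611 KiB = 319,553 KiB
= 319,553 × 1,024 bytes = 327,222,272 bytes
1 MB = 1,000,000 bytes
327,222,272 / 1,000,000 = 327.222 MB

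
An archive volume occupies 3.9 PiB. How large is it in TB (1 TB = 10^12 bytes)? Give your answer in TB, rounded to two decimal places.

4,391.01 TB

3.9 PiB × 1,125,899,906,842,624 bytes/PiB = 4,391,009,636,686,233.6 bytes
1 TB = 10^12 bytes = 1,000,000,000,000 bytes
4,391,009,636,686,233.6 / 1,000,000,000,000 = 4,391.01 TB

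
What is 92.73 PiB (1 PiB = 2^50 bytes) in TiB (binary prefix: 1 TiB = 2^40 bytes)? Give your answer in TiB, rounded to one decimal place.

92.73 PiB × 1,125,899,906,842,624 bytes/PiB = 104,404,698,361,516,523.52 bytes
1 TiB = 2^40 bytes = 1,099,511,627,776 bytes
104,404,698,361,516,523.52 / 1,099,511,627,776 = 94,955.5 TiB

94,955.5 TiB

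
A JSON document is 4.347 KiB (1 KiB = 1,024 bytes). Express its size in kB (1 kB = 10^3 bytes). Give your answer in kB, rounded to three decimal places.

4.347 KiB = 4.347 × 2^10 bytes = 4,451.328 bytes
1 kB = 1,000 bytes
4,451.328 / 1,000 = 4.451 kB

4.451 kB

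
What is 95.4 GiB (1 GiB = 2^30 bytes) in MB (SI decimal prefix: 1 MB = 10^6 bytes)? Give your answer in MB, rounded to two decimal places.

95.4 GiB = 95.4 × 2^30 bytes = 102,434,970,009.6 bytes
1 MB = 10^6 bytes = 1,000,000 bytes
102,434,970,009.6 / 1,000,000 = 102,434.97 MB

102,434.97 MB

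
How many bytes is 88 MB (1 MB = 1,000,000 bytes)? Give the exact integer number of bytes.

88,000,000 bytes

88 × 1,000,000 = 88,000,000 bytes  (1 MB = 10^6 bytes)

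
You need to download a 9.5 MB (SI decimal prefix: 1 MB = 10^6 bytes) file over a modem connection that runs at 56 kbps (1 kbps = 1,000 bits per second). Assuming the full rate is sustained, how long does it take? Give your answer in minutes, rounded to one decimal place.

9.5 MB = 9,500,000 bytes = 76,000,000 bits
56 kbps = 56,000 bits/s
time = 76,000,000 / 56,000 = 1,357.14 s
1,357.14 s / 60 = 22.6 minutes

22.6 minutes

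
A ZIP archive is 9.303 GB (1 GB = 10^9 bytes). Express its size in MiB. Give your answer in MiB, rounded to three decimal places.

9.303 GB = 9.303 × 10^9 bytes = 9,303,000,000 bytes
1 MiB = 2^20 bytes = 1,048,576 bytes
9,303,000,000 / 1,048,576 = 8,872.032 MiB

8,872.032 MiB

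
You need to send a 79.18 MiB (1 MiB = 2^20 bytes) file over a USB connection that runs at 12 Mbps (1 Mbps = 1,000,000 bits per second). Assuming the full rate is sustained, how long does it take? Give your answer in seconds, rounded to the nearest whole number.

79.18 MiB = 83,026,247.68 bytes = 664,209,981.44 bits
12 Mbps = 12,000,000 bits/s
time = 664,209,981.44 / 12,000,000 = 55 s

55 seconds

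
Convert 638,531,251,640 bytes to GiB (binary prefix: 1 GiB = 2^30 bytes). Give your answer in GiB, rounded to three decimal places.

638,531,251,640 bytes given.
1 GiB = 2^30 bytes = 1,073,741,824 bytes
638,531,251,640 / 1,073,741,824 = 594.679 GiB

594.679 GiB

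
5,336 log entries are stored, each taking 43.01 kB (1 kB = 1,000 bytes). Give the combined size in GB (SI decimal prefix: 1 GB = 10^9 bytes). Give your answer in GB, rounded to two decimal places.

0.23 GB

Total = 5,336 × 43.01 kB = 229501.36 kB
= 229501.36 × 1,000 bytes = 229,501,360 bytes
1 GB = 1,000,000,000 bytes
229,501,360 / 1,000,000,000 = 0.23 GB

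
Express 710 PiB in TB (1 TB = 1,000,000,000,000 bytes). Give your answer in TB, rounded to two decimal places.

799,388.93 TB

710 PiB × 1,125,899,906,842,624 bytes/PiB = 799,388,933,858,263,040 bytes
1 TB = 1,000,000,000,000 bytes
799,388,933,858,263,040 / 1,000,000,000,000 = 799,388.93 TB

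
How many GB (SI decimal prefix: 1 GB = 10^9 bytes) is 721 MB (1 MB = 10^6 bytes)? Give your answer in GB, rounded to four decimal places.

0.7210 GB

721 MB = 721 × 10^6 bytes = 721,000,000 bytes
1 GB = 1,000,000,000 bytes
721,000,000 / 1,000,000,000 = 0.7210 GB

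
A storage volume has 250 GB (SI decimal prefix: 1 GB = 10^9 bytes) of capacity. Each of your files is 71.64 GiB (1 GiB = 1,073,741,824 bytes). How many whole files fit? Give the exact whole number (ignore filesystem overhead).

Capacity: 250 GB = 250,000,000,000 bytes
Per item: 71.64 GiB = 76,922,864,271.36 bytes
⌊250,000,000,000 / 76,922,864,271.36⌋ = 3

3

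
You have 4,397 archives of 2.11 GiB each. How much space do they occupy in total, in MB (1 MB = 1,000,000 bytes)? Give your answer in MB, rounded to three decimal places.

Total = 4,397 × 2.11 GiB = 9277.67 GiB
= 9277.67 × 1,073,741,824 bytes = 9,961,822,308,270.08 bytes
1 MB = 1,000,000 bytes
9,961,822,308,270.08 / 1,000,000 = 9,961,822.308 MB

9,961,822.308 MB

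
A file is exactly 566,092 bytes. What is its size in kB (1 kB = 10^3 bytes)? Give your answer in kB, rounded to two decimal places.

566.09 kB

566,092 bytes given.
1 kB = 1,000 bytes
566,092 / 1,000 = 566.09 kB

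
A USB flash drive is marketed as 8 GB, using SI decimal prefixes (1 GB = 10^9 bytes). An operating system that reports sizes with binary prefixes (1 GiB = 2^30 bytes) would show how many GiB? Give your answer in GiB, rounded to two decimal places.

8 GB = 8 × 10^9 bytes = 8,000,000,000 bytes
1 GiB = 2^30 bytes = 1,073,741,824 bytes
8,000,000,000 / 1,073,741,824 = 7.45 GiB

7.45 GiB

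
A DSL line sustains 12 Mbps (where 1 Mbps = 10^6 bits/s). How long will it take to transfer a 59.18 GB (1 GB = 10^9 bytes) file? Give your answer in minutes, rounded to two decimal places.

657.56 minutes

59.18 GB = 59,180,000,000 bytes = 473,440,000,000 bits
12 Mbps = 12,000,000 bits/s
time = 473,440,000,000 / 12,000,000 = 39,453.333 s
39,453.333 s / 60 = 657.56 minutes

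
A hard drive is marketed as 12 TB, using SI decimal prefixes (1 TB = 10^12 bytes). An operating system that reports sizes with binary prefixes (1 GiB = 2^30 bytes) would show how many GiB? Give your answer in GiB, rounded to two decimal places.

11,175.87 GiB

12 TB = 12 × 10^12 bytes = 12,000,000,000,000 bytes
1 GiB = 1,073,741,824 bytes
12,000,000,000,000 / 1,073,741,824 = 11,175.87 GiB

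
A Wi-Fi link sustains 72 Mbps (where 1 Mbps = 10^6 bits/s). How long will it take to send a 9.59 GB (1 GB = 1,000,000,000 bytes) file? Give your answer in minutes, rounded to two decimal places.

9.59 GB = 9,590,000,000 bytes = 76,720,000,000 bits
72 Mbps = 72,000,000 bits/s
time = 76,720,000,000 / 72,000,000 = 1,065.556 s
1,065.556 s / 60 = 17.76 minutes

17.76 minutes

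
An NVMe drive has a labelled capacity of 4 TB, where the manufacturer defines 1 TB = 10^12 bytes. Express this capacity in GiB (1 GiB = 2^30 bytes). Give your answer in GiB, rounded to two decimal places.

3,725.29 GiB

4 TB = 4 × 10^12 bytes = 4,000,000,000,000 bytes
1 GiB = 1,073,741,824 bytes
4,000,000,000,000 / 1,073,741,824 = 3,725.29 GiB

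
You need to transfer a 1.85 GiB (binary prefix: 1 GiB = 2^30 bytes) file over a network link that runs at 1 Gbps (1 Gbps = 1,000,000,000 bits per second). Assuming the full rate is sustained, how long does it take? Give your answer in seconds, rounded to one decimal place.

1.85 GiB = 1,986,422,374.4 bytes = 15,891,378,995.2 bits
1 Gbps = 1,000,000,000 bits/s
time = 15,891,378,995.2 / 1,000,000,000 = 15.9 s

15.9 seconds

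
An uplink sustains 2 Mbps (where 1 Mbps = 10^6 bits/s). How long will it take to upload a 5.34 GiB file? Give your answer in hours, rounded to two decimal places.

6.37 hours

5.34 GiB = 5,733,781,340.16 bytes = 45,870,250,721.28 bits
2 Mbps = 2,000,000 bits/s
time = 45,870,250,721.28 / 2,000,000 = 22,935.1254 s
22,935.1254 s / 3600 = 6.37 hours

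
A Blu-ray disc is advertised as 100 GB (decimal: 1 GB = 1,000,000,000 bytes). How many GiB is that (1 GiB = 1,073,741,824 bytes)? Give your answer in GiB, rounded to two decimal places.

100 GB × 1,000,000,000 bytes/GB = 100,000,000,000 bytes
1 GiB = 1,073,741,824 bytes
100,000,000,000 / 1,073,741,824 = 93.13 GiB

93.13 GiB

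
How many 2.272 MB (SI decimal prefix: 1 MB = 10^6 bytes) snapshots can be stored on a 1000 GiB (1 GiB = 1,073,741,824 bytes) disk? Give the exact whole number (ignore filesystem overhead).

472,597

Capacity: 1000 GiB = 1,073,741,824,000 bytes
Per item: 2.272 MB = 2,272,000 bytes
⌊1,073,741,824,000 / 2,272,000⌋ = 472,597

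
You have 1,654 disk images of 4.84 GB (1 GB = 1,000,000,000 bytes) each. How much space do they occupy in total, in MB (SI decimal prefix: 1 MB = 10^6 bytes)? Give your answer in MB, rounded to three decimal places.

Total = 1,654 × 4.84 GB = 8005.36 GB
= 8005.36 × 1,000,000,000 bytes = 8,005,360,000,000 bytes
1 MB = 1,000,000 bytes
8,005,360,000,000 / 1,000,000 = 8,005,360.000 MB

8,005,360.000 MB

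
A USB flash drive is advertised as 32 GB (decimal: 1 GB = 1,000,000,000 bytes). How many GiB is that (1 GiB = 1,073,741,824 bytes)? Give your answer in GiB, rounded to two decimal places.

29.80 GiB

32 GB = 32 × 10^9 bytes = 32,000,000,000 bytes
1 GiB = 1,073,741,824 bytes
32,000,000,000 / 1,073,741,824 = 29.80 GiB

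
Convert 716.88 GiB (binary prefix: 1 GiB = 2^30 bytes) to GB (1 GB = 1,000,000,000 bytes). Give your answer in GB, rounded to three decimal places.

716.88 GiB = 716.88 × 2^30 bytes = 769,744,038,789.12 bytes
1 GB = 10^9 bytes = 1,000,000,000 bytes
769,744,038,789.12 / 1,000,000,000 = 769.744 GB

769.744 GB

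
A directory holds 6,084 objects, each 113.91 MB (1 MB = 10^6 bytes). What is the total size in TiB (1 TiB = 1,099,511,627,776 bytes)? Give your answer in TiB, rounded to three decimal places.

0.630 TiB

Total = 6,084 × 113.91 MB = 693028.44 MB
= 693028.44 × 1,000,000 bytes = 693,028,440,000 bytes
1 TiB = 1,099,511,627,776 bytes
693,028,440,000 / 1,099,511,627,776 = 0.630 TiB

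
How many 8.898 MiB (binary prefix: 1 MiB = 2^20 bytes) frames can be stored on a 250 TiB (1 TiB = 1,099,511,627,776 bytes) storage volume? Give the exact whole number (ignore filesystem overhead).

29,461,002

Capacity: 250 TiB = 274,877,906,944,000 bytes
Per item: 8.898 MiB = 9,330,229.248 bytes
⌊274,877,906,944,000 / 9,330,229.248⌋ = 29,461,002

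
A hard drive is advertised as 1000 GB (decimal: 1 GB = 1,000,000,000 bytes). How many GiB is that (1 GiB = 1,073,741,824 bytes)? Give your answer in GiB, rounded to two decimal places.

1000 GB = 1000 × 10^9 bytes = 1,000,000,000,000 bytes
1 GiB = 2^30 bytes = 1,073,741,824 bytes
1,000,000,000,000 / 1,073,741,824 = 931.32 GiB

931.32 GiB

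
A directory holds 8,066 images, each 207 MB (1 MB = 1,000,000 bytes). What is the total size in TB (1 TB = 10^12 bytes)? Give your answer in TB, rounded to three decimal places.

Total = 8,066 × 207 MB = 1,669,662 MB
= 1,669,662 × 1,000,000 bytes = 1,669,662,000,000 bytes
1 TB = 1,000,000,000,000 bytes
1,669,662,000,000 / 1,000,000,000,000 = 1.670 TB

1.670 TB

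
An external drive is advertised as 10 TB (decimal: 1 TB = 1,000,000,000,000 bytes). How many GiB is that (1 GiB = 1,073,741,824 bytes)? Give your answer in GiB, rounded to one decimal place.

9,313.2 GiB

10 TB × 1,000,000,000,000 bytes/TB = 10,000,000,000,000 bytes
1 GiB = 1,073,741,824 bytes
10,000,000,000,000 / 1,073,741,824 = 9,313.2 GiB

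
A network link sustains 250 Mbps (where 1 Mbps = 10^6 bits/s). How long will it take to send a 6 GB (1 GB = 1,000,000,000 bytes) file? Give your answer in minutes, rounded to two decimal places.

6 GB = 6,000,000,000 bytes = 48,000,000,000 bits
250 Mbps = 250,000,000 bits/s
time = 48,000,000,000 / 250,000,000 = 192.000 s
192.000 s / 60 = 3.20 minutes

3.20 minutes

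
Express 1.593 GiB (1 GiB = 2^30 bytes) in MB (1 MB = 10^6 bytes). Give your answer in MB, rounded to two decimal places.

1,710.47 MB

1.593 GiB = 1.593 × 2^30 bytes = 1,710,470,725.632 bytes
1 MB = 1,000,000 bytes
1,710,470,725.632 / 1,000,000 = 1,710.47 MB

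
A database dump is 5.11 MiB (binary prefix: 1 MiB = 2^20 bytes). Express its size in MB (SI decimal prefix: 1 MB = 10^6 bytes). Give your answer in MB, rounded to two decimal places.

5.11 MiB × 1,048,576 bytes/MiB = 5,358,223.36 bytes
1 MB = 1,000,000 bytes
5,358,223.36 / 1,000,000 = 5.36 MB

5.36 MB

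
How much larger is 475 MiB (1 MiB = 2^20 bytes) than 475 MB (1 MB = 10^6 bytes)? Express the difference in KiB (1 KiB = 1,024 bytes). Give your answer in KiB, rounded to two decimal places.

22,532.81 KiB

475 MiB = 475 × 1,048,576 = 498,073,600 bytes
475 MB = 475 × 1,000,000 = 475,000,000 bytes
difference = 23,073,600 bytes
23,073,600 / 1,024 = 22,532.81 KiB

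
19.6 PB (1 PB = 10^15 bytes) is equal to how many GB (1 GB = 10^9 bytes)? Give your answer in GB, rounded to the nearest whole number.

19.6 PB × 1,000,000,000,000,000 bytes/PB = 19,600,000,000,000,000 bytes
1 GB = 1,000,000,000 bytes
19,600,000,000,000,000 / 1,000,000,000 = 19,600,000 GB

19,600,000 GB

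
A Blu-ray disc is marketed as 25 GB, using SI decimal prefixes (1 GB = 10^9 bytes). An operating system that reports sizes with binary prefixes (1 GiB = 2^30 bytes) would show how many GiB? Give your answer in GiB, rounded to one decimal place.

23.3 GiB

25 GB × 1,000,000,000 bytes/GB = 25,000,000,000 bytes
1 GiB = 2^30 bytes = 1,073,741,824 bytes
25,000,000,000 / 1,073,741,824 = 23.3 GiB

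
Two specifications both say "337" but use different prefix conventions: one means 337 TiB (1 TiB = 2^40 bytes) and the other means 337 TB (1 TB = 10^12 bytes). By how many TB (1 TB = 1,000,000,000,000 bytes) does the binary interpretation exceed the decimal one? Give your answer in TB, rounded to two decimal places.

337 TiB = 337 × 1,099,511,627,776 = 370,535,418,560,512 bytes
337 TB = 337 × 1,000,000,000,000 = 337,000,000,000,000 bytes
difference = 33,535,418,560,512 bytes
33,535,418,560,512 / 1,000,000,000,000 = 33.54 TB

33.54 TB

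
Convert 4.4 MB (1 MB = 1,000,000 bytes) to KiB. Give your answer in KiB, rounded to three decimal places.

4.4 MB × 1,000,000 bytes/MB = 4,400,000 bytes
1 KiB = 2^10 bytes = 1,024 bytes
4,400,000 / 1,024 = 4,296.875 KiB

4,296.875 KiB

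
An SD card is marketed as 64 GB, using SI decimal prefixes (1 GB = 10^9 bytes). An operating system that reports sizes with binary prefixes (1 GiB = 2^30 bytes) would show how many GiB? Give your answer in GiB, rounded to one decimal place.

64 GB × 1,000,000,000 bytes/GB = 64,000,000,000 bytes
1 GiB = 2^30 bytes = 1,073,741,824 bytes
64,000,000,000 / 1,073,741,824 = 59.6 GiB

59.6 GiB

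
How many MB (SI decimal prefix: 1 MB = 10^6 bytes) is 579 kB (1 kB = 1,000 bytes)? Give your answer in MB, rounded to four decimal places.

579 kB × 1,000 bytes/kB = 579,000 bytes
1 MB = 1,000,000 bytes
579,000 / 1,000,000 = 0.5790 MB

0.5790 MB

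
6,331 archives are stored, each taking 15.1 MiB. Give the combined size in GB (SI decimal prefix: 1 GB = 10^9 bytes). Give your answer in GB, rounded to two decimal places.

Total = 6,331 × 15.1 MiB = 95598.1 MiB
= 95598.1 × 1,048,576 bytes = 100,241,873,305.6 bytes
1 GB = 1,000,000,000 bytes
100,241,873,305.6 / 1,000,000,000 = 100.24 GB

100.24 GB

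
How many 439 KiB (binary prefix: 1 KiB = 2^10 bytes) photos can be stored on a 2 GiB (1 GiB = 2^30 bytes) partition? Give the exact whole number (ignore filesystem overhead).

4,777

Capacity: 2 GiB = 2,147,483,648 bytes
Per item: 439 KiB = 449,536 bytes
⌊2,147,483,648 / 449,536⌋ = 4,777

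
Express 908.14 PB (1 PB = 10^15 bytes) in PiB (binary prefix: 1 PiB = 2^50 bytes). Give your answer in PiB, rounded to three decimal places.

908.14 PB × 1,000,000,000,000,000 bytes/PB = 908,140,000,000,000,000 bytes
1 PiB = 2^50 bytes = 1,125,899,906,842,624 bytes
908,140,000,000,000,000 / 1,125,899,906,842,624 = 806.590 PiB

806.590 PiB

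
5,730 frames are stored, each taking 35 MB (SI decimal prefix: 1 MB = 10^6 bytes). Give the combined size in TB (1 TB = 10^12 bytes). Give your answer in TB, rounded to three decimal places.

Total = 5,730 × 35 MB = 200,550 MB
= 200,550 × 1,000,000 bytes = 200,550,000,000 bytes
1 TB = 1,000,000,000,000 bytes
200,550,000,000 / 1,000,000,000,000 = 0.201 TB

0.201 TB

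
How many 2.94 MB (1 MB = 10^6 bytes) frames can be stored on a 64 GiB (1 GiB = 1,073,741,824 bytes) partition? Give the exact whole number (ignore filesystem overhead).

Capacity: 64 GiB = 68,719,476,736 bytes
Per item: 2.94 MB = 2,940,000 bytes
⌊68,719,476,736 / 2,940,000⌋ = 23,373

23,373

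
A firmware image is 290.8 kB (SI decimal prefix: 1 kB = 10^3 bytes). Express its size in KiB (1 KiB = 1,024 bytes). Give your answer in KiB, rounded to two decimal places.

283.98 KiB

290.8 kB = 290.8 × 10^3 bytes = 290,800 bytes
1 KiB = 2^10 bytes = 1,024 bytes
290,800 / 1,024 = 283.98 KiB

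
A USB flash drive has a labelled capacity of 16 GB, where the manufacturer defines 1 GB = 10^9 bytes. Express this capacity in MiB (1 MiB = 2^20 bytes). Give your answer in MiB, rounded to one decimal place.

15,258.8 MiB

16 GB × 1,000,000,000 bytes/GB = 16,000,000,000 bytes
1 MiB = 1,048,576 bytes
16,000,000,000 / 1,048,576 = 15,258.8 MiB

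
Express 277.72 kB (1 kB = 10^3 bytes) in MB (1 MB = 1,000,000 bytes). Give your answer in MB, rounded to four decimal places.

0.2777 MB

277.72 kB = 277.72 × 10^3 bytes = 277,720 bytes
1 MB = 10^6 bytes = 1,000,000 bytes
277,720 / 1,000,000 = 0.2777 MB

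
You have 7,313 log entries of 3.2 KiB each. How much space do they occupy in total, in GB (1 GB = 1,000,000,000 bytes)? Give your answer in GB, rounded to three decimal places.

0.024 GB

Total = 7,313 × 3.2 KiB = 23401.6 KiB
= 23401.6 × 1,024 bytes = 23,963,238.4 bytes
1 GB = 1,000,000,000 bytes
23,963,238.4 / 1,000,000,000 = 0.024 GB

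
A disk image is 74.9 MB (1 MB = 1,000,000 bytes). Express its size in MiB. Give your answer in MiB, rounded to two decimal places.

71.43 MiB

74.9 MB × 1,000,000 bytes/MB = 74,900,000 bytes
1 MiB = 1,048,576 bytes
74,900,000 / 1,048,576 = 71.43 MiB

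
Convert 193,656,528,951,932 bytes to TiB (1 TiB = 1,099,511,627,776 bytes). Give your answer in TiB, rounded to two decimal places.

193,656,528,951,932 bytes given.
1 TiB = 2^40 bytes = 1,099,511,627,776 bytes
193,656,528,951,932 / 1,099,511,627,776 = 176.13 TiB

176.13 TiB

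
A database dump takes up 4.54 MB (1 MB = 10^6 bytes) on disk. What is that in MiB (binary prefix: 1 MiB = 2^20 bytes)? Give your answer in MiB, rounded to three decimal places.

4.54 MB = 4.54 × 10^6 bytes = 4,540,000 bytes
1 MiB = 2^20 bytes = 1,048,576 bytes
4,540,000 / 1,048,576 = 4.330 MiB

4.330 MiB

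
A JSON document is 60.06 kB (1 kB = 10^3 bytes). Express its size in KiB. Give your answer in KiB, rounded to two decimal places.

60.06 kB × 1,000 bytes/kB = 60,060 bytes
1 KiB = 2^10 bytes = 1,024 bytes
60,060 / 1,024 = 58.65 KiB

58.65 KiB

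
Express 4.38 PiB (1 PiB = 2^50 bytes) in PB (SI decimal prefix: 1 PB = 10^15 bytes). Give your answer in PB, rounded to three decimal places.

4.931 PB

4.38 PiB = 4.38 × 2^50 bytes = 4,931,441,591,970,693.12 bytes
1 PB = 10^15 bytes = 1,000,000,000,000,000 bytes
4,931,441,591,970,693.12 / 1,000,000,000,000,000 = 4.931 PB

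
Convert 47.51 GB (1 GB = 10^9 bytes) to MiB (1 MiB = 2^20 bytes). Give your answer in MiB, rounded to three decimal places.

47.51 GB × 1,000,000,000 bytes/GB = 47,510,000,000 bytes
1 MiB = 2^20 bytes = 1,048,576 bytes
47,510,000,000 / 1,048,576 = 45,309.067 MiB

45,309.067 MiB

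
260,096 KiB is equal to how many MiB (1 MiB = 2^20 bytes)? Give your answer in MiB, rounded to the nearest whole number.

254 MiB

260,096 KiB = 260,096 × 2^10 bytes = 266,338,304 bytes
1 MiB = 2^20 bytes = 1,048,576 bytes
266,338,304 / 1,048,576 = 254 MiB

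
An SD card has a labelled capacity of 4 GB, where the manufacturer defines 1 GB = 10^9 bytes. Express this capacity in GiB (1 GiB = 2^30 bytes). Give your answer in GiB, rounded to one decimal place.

3.7 GiB

4 GB × 1,000,000,000 bytes/GB = 4,000,000,000 bytes
1 GiB = 1,073,741,824 bytes
4,000,000,000 / 1,073,741,824 = 3.7 GiB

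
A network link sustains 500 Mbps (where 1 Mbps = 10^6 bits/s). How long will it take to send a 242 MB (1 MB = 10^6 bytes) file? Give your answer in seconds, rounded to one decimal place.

242 MB = 242,000,000 bytes = 1,936,000,000 bits
500 Mbps = 500,000,000 bits/s
time = 1,936,000,000 / 500,000,000 = 3.9 s

3.9 seconds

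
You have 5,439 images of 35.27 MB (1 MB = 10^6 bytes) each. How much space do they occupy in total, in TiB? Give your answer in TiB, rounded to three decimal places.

Total = 5,439 × 35.27 MB = 191833.53 MB
= 191833.53 × 1,000,000 bytes = 191,833,530,000 bytes
1 TiB = 1,099,511,627,776 bytes
191,833,530,000 / 1,099,511,627,776 = 0.174 TiB

0.174 TiB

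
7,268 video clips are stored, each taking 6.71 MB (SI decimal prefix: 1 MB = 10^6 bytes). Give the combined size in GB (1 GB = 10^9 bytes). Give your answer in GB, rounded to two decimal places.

Total = 7,268 × 6.71 MB = 48768.28 MB
= 48768.28 × 1,000,000 bytes = 48,768,280,000 bytes
1 GB = 1,000,000,000 bytes
48,768,280,000 / 1,000,000,000 = 48.77 GB

48.77 GB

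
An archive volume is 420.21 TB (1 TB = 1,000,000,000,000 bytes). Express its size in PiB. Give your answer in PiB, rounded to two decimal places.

420.21 TB = 420.21 × 10^12 bytes = 420,210,000,000,000 bytes
1 PiB = 2^50 bytes = 1,125,899,906,842,624 bytes
420,210,000,000,000 / 1,125,899,906,842,624 = 0.37 PiB

0.37 PiB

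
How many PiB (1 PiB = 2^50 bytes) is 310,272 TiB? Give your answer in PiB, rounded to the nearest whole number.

303 PiB

310,272 TiB × 1,099,511,627,776 bytes/TiB = 341,147,671,773,315,072 bytes
1 PiB = 2^50 bytes = 1,125,899,906,842,624 bytes
341,147,671,773,315,072 / 1,125,899,906,842,624 = 303 PiB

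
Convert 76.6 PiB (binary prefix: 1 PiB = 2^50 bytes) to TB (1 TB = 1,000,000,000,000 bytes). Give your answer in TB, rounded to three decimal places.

76.6 PiB = 76.6 × 2^50 bytes = 86,243,932,864,144,998.4 bytes
1 TB = 10^12 bytes = 1,000,000,000,000 bytes
86,243,932,864,144,998.4 / 1,000,000,000,000 = 86,243.933 TB

86,243.933 TB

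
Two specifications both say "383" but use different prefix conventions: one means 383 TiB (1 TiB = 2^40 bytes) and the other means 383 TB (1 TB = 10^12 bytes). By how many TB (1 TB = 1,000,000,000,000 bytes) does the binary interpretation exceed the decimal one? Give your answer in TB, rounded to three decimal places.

383 TiB = 383 × 1,099,511,627,776 = 421,112,953,438,208 bytes
383 TB = 383 × 1,000,000,000,000 = 383,000,000,000,000 bytes
difference = 38,112,953,438,208 bytes
38,112,953,438,208 / 1,000,000,000,000 = 38.113 TB

38.113 TB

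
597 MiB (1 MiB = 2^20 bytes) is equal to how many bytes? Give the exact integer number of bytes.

597 × 1,048,576 = 625,999,872 bytes

625,999,872 bytes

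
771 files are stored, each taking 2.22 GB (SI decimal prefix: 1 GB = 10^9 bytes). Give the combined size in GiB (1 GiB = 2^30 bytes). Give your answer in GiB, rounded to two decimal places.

Total = 771 × 2.22 GB = 1711.62 GB
= 1711.62 × 1,000,000,000 bytes = 1,711,620,000,000 bytes
1 GiB = 1,073,741,824 bytes
1,711,620,000,000 / 1,073,741,824 = 1,594.07 GiB

1,594.07 GiB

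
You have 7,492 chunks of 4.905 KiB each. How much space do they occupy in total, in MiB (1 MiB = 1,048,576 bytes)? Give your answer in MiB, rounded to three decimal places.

35.887 MiB

Total = 7,492 × 4.905 KiB = 36748.26 KiB
= 36748.26 × 1,024 bytes = 37,630,218.24 bytes
1 MiB = 1,048,576 bytes
37,630,218.24 / 1,048,576 = 35.887 MiB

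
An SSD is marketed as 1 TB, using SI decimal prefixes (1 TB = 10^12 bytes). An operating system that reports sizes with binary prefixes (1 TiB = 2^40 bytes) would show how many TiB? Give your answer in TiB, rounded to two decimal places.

1 TB × 1,000,000,000,000 bytes/TB = 1,000,000,000,000 bytes
1 TiB = 2^40 bytes = 1,099,511,627,776 bytes
1,000,000,000,000 / 1,099,511,627,776 = 0.91 TiB

0.91 TiB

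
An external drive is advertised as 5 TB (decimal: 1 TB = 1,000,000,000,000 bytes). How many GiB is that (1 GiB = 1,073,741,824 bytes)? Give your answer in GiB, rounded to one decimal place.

4,656.6 GiB

5 TB = 5 × 10^12 bytes = 5,000,000,000,000 bytes
1 GiB = 2^30 bytes = 1,073,741,824 bytes
5,000,000,000,000 / 1,073,741,824 = 4,656.6 GiB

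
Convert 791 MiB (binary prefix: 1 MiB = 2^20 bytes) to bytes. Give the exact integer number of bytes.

791 × 1,048,576 = 829,423,616 bytes  (1 MiB = 2^20 bytes)

829,423,616 bytes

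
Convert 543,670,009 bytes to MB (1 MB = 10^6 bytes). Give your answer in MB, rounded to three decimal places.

543.670 MB

543,670,009 bytes given.
1 MB = 10^6 bytes = 1,000,000 bytes
543,670,009 / 1,000,000 = 543.670 MB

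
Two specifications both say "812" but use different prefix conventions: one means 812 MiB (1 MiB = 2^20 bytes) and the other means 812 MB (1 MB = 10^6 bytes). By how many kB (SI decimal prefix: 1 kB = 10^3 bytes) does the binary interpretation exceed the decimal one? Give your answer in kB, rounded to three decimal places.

812 MiB = 812 × 1,048,576 = 851,443,712 bytes
812 MB = 812 × 1,000,000 = 812,000,000 bytes
difference = 39,443,712 bytes
39,443,712 / 1,000 = 39,443.712 kB

39,443.712 kB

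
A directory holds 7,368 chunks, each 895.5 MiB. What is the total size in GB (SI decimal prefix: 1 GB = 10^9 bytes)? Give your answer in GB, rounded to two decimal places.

6,918.55 GB

Total = 7,368 × 895.5 MiB = 6,598,044 MiB
= 6,598,044 × 1,048,576 bytes = 6,918,550,585,344 bytes
1 GB = 1,000,000,000 bytes
6,918,550,585,344 / 1,000,000,000 = 6,918.55 GB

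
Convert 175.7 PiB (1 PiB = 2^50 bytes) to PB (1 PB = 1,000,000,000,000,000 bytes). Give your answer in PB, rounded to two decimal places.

197.82 PB

175.7 PiB × 1,125,899,906,842,624 bytes/PiB = 197,820,613,632,249,036.8 bytes
1 PB = 10^15 bytes = 1,000,000,000,000,000 bytes
197,820,613,632,249,036.8 / 1,000,000,000,000,000 = 197.82 PB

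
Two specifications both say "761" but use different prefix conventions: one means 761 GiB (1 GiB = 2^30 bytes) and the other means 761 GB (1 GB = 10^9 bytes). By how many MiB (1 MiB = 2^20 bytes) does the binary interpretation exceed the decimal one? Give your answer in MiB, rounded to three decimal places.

761 GiB = 761 × 1,073,741,824 = 817,117,528,064 bytes
761 GB = 761 × 1,000,000,000 = 761,000,000,000 bytes
difference = 56,117,528,064 bytes
56,117,528,064 / 1,048,576 = 53,517.845 MiB

53,517.845 MiB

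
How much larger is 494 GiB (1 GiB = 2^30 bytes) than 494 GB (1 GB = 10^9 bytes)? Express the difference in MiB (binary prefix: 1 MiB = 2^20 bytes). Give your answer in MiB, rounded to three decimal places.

34,740.888 MiB

494 GiB = 494 × 1,073,741,824 = 530,428,461,056 bytes
494 GB = 494 × 1,000,000,000 = 494,000,000,000 bytes
difference = 36,428,461,056 bytes
36,428,461,056 / 1,048,576 = 34,740.888 MiB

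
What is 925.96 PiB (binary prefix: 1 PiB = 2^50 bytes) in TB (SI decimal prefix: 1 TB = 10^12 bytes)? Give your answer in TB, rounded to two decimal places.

925.96 PiB × 1,125,899,906,842,624 bytes/PiB = 1,042,538,277,739,996,119.04 bytes
1 TB = 10^12 bytes = 1,000,000,000,000 bytes
1,042,538,277,739,996,119.04 / 1,000,000,000,000 = 1,042,538.28 TB

1,042,538.28 TB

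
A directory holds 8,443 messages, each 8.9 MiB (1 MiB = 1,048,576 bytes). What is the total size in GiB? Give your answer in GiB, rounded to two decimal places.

Total = 8,443 × 8.9 MiB = 75142.7 MiB
= 75142.7 × 1,048,576 bytes = 78,792,831,795.2 bytes
1 GiB = 1,073,741,824 bytes
78,792,831,795.2 / 1,073,741,824 = 73.38 GiB

73.38 GiB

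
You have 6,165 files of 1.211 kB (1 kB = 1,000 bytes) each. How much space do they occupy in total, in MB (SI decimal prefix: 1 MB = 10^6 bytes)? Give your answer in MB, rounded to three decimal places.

Total = 6,165 × 1.211 kB = 7465.815 kB
= 7465.815 × 1,000 bytes = 7,465,815 bytes
1 MB = 1,000,000 bytes
7,465,815 / 1,000,000 = 7.466 MB

7.466 MB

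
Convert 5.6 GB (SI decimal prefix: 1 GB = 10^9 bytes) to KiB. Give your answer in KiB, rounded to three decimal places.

5,468,750.000 KiB

5.6 GB = 5.6 × 10^9 bytes = 5,600,000,000 bytes
1 KiB = 1,024 bytes
5,600,000,000 / 1,024 = 5,468,750.000 KiB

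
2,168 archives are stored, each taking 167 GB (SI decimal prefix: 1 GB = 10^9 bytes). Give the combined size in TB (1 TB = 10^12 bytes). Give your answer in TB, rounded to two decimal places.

Total = 2,168 × 167 GB = 362,056 GB
= 362,056 × 1,000,000,000 bytes = 362,056,000,000,000 bytes
1 TB = 1,000,000,000,000 bytes
362,056,000,000,000 / 1,000,000,000,000 = 362.06 TB

362.06 TB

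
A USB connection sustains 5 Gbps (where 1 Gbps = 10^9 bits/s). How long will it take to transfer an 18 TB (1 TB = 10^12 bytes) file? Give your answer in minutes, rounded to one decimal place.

480.0 minutes

18 TB = 18,000,000,000,000 bytes = 144,000,000,000,000 bits
5 Gbps = 5,000,000,000 bits/s
time = 144,000,000,000,000 / 5,000,000,000 = 28,800.00 s
28,800.00 s / 60 = 480.0 minutes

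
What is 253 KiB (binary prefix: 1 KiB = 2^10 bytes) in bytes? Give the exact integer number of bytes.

259,072 bytes

253 × 1,024 = 259,072 bytes  (1 KiB = 2^10 bytes)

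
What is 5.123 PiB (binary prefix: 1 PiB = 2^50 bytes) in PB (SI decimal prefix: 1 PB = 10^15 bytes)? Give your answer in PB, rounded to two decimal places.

5.77 PB

5.123 PiB × 1,125,899,906,842,624 bytes/PiB = 5,767,985,222,754,762.752 bytes
1 PB = 1,000,000,000,000,000 bytes
5,767,985,222,754,762.752 / 1,000,000,000,000,000 = 5.77 PB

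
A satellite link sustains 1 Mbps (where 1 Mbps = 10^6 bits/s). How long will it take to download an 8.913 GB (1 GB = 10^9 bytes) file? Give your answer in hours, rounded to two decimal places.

8.913 GB = 8,913,000,000 bytes = 71,304,000,000 bits
1 Mbps = 1,000,000 bits/s
time = 71,304,000,000 / 1,000,000 = 71,304.0000 s
71,304.0000 s / 3600 = 19.81 hours

19.81 hours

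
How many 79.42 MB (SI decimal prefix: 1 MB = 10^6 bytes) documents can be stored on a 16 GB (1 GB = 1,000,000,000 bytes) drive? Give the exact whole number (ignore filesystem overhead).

Capacity: 16 GB = 16,000,000,000 bytes
Per item: 79.42 MB = 79,420,000 bytes
⌊16,000,000,000 / 79,420,000⌋ = 201

201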